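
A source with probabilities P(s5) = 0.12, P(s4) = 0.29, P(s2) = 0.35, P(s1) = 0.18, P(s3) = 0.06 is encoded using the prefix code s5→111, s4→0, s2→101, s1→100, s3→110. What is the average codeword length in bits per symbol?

2.42 bits/symbol

L̄ = Σ pᵢ·ℓᵢ = 0.12·3 + 0.29·1 + 0.35·3 + 0.18·3 + 0.06·3 = 2.42 bits/symbol.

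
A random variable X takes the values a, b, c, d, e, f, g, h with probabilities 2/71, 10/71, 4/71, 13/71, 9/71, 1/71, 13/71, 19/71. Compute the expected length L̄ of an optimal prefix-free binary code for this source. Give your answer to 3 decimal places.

Repeatedly combine the two least-probable nodes; the expected code length is the sum of the merged weights.
merge 1/71 + 2/71 → 3/71
merge 3/71 + 4/71 → 7/71
merge 7/71 + 9/71 → 16/71
merge 10/71 + 13/71 → 23/71
merge 13/71 + 16/71 → 29/71
merge 19/71 + 23/71 → 42/71
merge 29/71 + 42/71 → 1
L = 3/71 + 7/71 + 16/71 + 23/71 + 29/71 + 42/71 + 1 = 191/71 ≈ 2.690 bits/symbol.

2.690 bits/symbol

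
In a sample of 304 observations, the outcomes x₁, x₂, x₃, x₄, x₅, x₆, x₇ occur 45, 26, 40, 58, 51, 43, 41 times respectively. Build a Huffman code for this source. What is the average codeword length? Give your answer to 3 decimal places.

2.809 bits/symbol

Probabilities are the counts divided by 304.
Repeatedly combine the two least-probable nodes; the expected code length is the sum of the merged weights.
merge 13/152 + 5/38 → 33/152
merge 41/304 + 43/304 → 21/76
merge 45/304 + 51/304 → 6/19
merge 29/152 + 33/152 → 31/76
merge 21/76 + 6/19 → 45/76
merge 31/76 + 45/76 → 1
L = 33/152 + 21/76 + 6/19 + 31/76 + 45/76 + 1 = 427/152 ≈ 2.809 bits/symbol.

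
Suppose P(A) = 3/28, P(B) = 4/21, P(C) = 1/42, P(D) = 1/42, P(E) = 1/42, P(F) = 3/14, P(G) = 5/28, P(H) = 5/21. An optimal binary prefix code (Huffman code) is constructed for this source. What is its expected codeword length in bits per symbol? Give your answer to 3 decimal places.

Repeatedly combine the two least-probable nodes; the expected code length is the sum of the merged weights.
merge 1/42 + 1/42 → 1/21
merge 1/42 + 1/21 → 1/14
merge 1/14 + 3/28 → 5/28
merge 5/28 + 5/28 → 5/14
merge 4/21 + 3/14 → 17/42
merge 5/21 + 5/14 → 25/42
merge 17/42 + 25/42 → 1
L = 1/21 + 1/14 + 5/28 + 5/14 + 17/42 + 25/42 + 1 = 223/84 ≈ 2.655 bits/symbol.

2.655 bits/symbol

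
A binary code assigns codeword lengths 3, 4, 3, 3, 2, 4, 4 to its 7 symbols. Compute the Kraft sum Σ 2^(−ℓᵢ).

With common denominator 2^4 = 16: Σ 2^(−ℓᵢ) = 2/16 + 1/16 + 2/16 + 2/16 + 4/16 + 1/16 + 1/16 = 13/16 = 0.8125.

0.8125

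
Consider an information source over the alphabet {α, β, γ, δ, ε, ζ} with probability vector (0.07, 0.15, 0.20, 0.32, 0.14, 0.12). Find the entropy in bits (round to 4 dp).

H = −Σ pᵢ log₂ pᵢ.
−0.07·log₂(0.07) = 0.2686
−0.15·log₂(0.15) = 0.4105
−0.20·log₂(0.20) = 0.4644
−0.32·log₂(0.32) = 0.5260
−0.14·log₂(0.14) = 0.3971
−0.12·log₂(0.12) = 0.3671
Sum ≈ 2.4337 → 2.4337 bits.

2.4337 bits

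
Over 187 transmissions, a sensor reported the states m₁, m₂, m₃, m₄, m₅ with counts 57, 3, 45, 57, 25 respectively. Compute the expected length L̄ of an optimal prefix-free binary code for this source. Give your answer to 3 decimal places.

Probabilities are the counts divided by 187.
Repeatedly combine the two least-probable nodes; the expected code length is the sum of the merged weights.
merge 3/187 + 25/187 → 28/187
merge 28/187 + 45/187 → 73/187
merge 57/187 + 57/187 → 114/187
merge 73/187 + 114/187 → 1
L = 28/187 + 73/187 + 114/187 + 1 = 402/187 ≈ 2.150 bits/symbol.

2.150 bits/symbol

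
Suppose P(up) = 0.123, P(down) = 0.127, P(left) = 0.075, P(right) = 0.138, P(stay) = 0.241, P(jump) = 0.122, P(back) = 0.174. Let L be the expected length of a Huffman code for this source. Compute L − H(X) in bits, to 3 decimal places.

0.030 bits

Entropy H = −Σ p log₂ p ≈ 2.7285 bits.
Huffman merges: 3/40+61/500→197/1000; 123/1000+127/1000→1/4; 69/500+87/500→39/125; 197/1000+241/1000→219/500; 1/4+39/125→281/500; 219/500+281/500→1. L = 2759/1000 ≈ 2.7590.
L − H = 2.7590 − 2.7285 = 0.030 bits.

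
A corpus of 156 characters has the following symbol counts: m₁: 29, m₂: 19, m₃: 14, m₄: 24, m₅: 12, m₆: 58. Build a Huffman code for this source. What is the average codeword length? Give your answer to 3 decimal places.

2.423 bits/symbol

Probabilities are the counts divided by 156.
Repeatedly combine the two least-probable nodes; the expected code length is the sum of the merged weights.
merge 1/13 + 7/78 → 1/6
merge 19/156 + 2/13 → 43/156
merge 1/6 + 29/156 → 55/156
merge 43/156 + 55/156 → 49/78
merge 29/78 + 49/78 → 1
L = 1/6 + 43/156 + 55/156 + 49/78 + 1 = 63/26 ≈ 2.423 bits/symbol.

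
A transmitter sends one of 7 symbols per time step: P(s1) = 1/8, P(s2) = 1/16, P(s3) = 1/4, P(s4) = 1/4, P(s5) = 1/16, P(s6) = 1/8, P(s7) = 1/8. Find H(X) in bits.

2.625 bits

Each probability is a power of 1/2, so log₂(1/p) is an integer.
H = Σ p·log₂(1/p) = 1/8·3 + 1/16·4 + 1/4·2 + 1/4·2 + 1/16·4 + 1/8·3 + 1/8·3 = 2.625 bits.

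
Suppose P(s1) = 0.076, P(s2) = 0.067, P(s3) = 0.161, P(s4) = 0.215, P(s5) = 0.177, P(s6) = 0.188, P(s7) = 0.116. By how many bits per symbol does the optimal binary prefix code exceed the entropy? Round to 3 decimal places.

Entropy H = −Σ p log₂ p ≈ 2.7008 bits.
Huffman merges: 67/1000+19/250→143/1000; 29/250+143/1000→259/1000; 161/1000+177/1000→169/500; 47/250+43/200→403/1000; 259/1000+169/500→597/1000; 403/1000+597/1000→1. L = 137/50 ≈ 2.7400.
L − H = 2.7400 − 2.7008 = 0.039 bits.

0.039 bits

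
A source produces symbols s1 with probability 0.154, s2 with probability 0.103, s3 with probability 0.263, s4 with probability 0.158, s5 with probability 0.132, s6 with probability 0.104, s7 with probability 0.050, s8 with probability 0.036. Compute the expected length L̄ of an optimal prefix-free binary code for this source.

2.823 bits/symbol

Repeatedly combine the two least-probable nodes; the expected code length is the sum of the merged weights.
merge 9/250 + 1/20 → 43/500
merge 43/500 + 103/1000 → 189/1000
merge 13/125 + 33/250 → 59/250
merge 77/500 + 79/500 → 39/125
merge 189/1000 + 59/250 → 17/40
merge 263/1000 + 39/125 → 23/40
merge 17/40 + 23/40 → 1
L = 43/500 + 189/1000 + 59/250 + 39/125 + 17/40 + 23/40 + 1 = 2823/1000 = 2.823 bits/symbol.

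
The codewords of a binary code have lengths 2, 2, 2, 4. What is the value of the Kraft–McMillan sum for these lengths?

0.8125

With common denominator 2^4 = 16: Σ 2^(−ℓᵢ) = 4/16 + 4/16 + 4/16 + 1/16 = 13/16 = 0.8125.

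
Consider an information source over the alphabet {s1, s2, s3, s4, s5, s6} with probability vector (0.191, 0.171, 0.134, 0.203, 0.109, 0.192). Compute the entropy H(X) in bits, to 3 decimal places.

2.553 bits

H = −Σ pᵢ log₂ pᵢ.
−0.191·log₂(0.191) = 0.4562
−0.171·log₂(0.171) = 0.4357
−0.134·log₂(0.134) = 0.3886
−0.203·log₂(0.203) = 0.4670
−0.109·log₂(0.109) = 0.3485
−0.192·log₂(0.192) = 0.4571
Sum ≈ 2.5531 → 2.553 bits.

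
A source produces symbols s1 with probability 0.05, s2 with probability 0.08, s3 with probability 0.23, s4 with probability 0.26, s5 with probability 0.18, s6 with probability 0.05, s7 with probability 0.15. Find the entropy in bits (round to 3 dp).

H = −Σ pᵢ log₂ pᵢ.
−0.05·log₂(0.05) = 0.2161
−0.08·log₂(0.08) = 0.2915
−0.23·log₂(0.23) = 0.4877
−0.26·log₂(0.26) = 0.5053
−0.18·log₂(0.18) = 0.4453
−0.05·log₂(0.05) = 0.2161
−0.15·log₂(0.15) = 0.4105
Sum ≈ 2.5725 → 2.573 bits.

2.573 bits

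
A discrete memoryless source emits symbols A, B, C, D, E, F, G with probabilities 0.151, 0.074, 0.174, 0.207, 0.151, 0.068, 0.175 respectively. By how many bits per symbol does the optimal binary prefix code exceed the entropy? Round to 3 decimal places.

Entropy H = −Σ p log₂ p ≈ 2.7148 bits.
Huffman merges: 17/250+37/500→71/500; 71/500+151/1000→293/1000; 151/1000+87/500→13/40; 7/40+207/1000→191/500; 293/1000+13/40→309/500; 191/500+309/500→1. L = 69/25 ≈ 2.7600.
L − H = 2.7600 − 2.7148 = 0.045 bits.

0.045 bits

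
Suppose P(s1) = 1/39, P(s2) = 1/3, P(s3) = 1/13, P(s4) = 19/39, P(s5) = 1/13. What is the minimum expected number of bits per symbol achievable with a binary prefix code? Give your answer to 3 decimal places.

1.795 bits/symbol

Repeatedly combine the two least-probable nodes; the expected code length is the sum of the merged weights.
merge 1/39 + 1/13 → 4/39
merge 1/13 + 4/39 → 7/39
merge 7/39 + 1/3 → 20/39
merge 19/39 + 20/39 → 1
L = 4/39 + 7/39 + 20/39 + 1 = 70/39 ≈ 1.795 bits/symbol.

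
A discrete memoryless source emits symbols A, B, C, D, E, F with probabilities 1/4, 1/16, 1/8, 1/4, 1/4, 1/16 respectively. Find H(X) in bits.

2.375 bits

Each probability is a power of 1/2, so log₂(1/p) is an integer.
H = Σ p·log₂(1/p) = 1/4·2 + 1/16·4 + 1/8·3 + 1/4·2 + 1/4·2 + 1/16·4 = 2.375 bits.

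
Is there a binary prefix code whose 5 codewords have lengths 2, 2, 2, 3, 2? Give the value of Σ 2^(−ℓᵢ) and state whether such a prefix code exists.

1.125; no

With common denominator 2^3 = 8: Σ 2^(−ℓᵢ) = 2/8 + 2/8 + 2/8 + 1/8 + 2/8 = 9/8 = 1.125.
Kraft's inequality requires Σ ≤ 1; here Σ = 1.125 > 1, so no such prefix code exists.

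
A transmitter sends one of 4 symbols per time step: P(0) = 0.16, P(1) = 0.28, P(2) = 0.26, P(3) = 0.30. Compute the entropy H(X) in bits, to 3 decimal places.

H = −Σ pᵢ log₂ pᵢ.
−0.16·log₂(0.16) = 0.4230
−0.28·log₂(0.28) = 0.5142
−0.26·log₂(0.26) = 0.5053
−0.30·log₂(0.30) = 0.5211
Sum ≈ 1.9636 → 1.964 bits.

1.964 bits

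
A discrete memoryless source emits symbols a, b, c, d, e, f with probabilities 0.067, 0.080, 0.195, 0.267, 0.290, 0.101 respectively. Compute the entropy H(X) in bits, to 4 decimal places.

2.3733 bits

H = −Σ pᵢ log₂ pᵢ.
−0.067·log₂(0.067) = 0.2613
−0.080·log₂(0.080) = 0.2915
−0.195·log₂(0.195) = 0.4599
−0.267·log₂(0.267) = 0.5087
−0.290·log₂(0.290) = 0.5179
−0.101·log₂(0.101) = 0.3341
Sum ≈ 2.3733 → 2.3733 bits.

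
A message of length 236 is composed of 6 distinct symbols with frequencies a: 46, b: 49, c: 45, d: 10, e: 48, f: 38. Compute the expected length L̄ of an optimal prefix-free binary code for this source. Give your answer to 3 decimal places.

2.589 bits/symbol

Probabilities are the counts divided by 236.
Repeatedly combine the two least-probable nodes; the expected code length is the sum of the merged weights.
merge 5/118 + 19/118 → 12/59
merge 45/236 + 23/118 → 91/236
merge 12/59 + 12/59 → 24/59
merge 49/236 + 91/236 → 35/59
merge 24/59 + 35/59 → 1
L = 12/59 + 91/236 + 24/59 + 35/59 + 1 = 611/236 ≈ 2.589 bits/symbol.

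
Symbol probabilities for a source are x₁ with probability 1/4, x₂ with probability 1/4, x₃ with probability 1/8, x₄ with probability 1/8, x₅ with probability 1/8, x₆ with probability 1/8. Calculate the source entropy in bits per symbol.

Each probability is a power of 1/2, so log₂(1/p) is an integer.
H = Σ p·log₂(1/p) = 1/4·2 + 1/4·2 + 1/8·3 + 1/8·3 + 1/8·3 + 1/8·3 = 2.5 bits.

2.5 bits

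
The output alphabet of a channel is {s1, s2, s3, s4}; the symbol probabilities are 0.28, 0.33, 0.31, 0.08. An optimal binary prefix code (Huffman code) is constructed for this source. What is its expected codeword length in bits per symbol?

2 bits/symbol

Repeatedly combine the two least-probable nodes; the expected code length is the sum of the merged weights.
merge 2/25 + 7/25 → 9/25
merge 31/100 + 33/100 → 16/25
merge 9/25 + 16/25 → 1
L = 9/25 + 16/25 + 1 = 2 bits/symbol.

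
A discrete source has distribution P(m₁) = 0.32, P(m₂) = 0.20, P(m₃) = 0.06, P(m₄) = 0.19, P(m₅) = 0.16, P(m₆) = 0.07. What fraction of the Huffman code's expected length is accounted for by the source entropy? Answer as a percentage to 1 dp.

Entropy H = −Σ p log₂ p ≈ 2.3808 bits.
Huffman merges: 3/50+7/100→13/100; 13/100+4/25→29/100; 19/100+1/5→39/100; 29/100+8/25→61/100; 39/100+61/100→1. L = 121/50 ≈ 2.4200.
Efficiency = H/L = 2.3808/2.4200 = 98.4%.

98.4%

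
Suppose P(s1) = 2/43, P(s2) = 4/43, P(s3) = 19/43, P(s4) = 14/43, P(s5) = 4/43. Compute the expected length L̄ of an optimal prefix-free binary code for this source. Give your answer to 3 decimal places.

Repeatedly combine the two least-probable nodes; the expected code length is the sum of the merged weights.
merge 2/43 + 4/43 → 6/43
merge 4/43 + 6/43 → 10/43
merge 10/43 + 14/43 → 24/43
merge 19/43 + 24/43 → 1
L = 6/43 + 10/43 + 24/43 + 1 = 83/43 ≈ 1.930 bits/symbol.

1.930 bits/symbol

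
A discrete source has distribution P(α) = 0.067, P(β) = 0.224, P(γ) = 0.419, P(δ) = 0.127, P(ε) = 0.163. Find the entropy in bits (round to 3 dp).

2.075 bits

H = −Σ pᵢ log₂ pᵢ.
−0.067·log₂(0.067) = 0.2613
−0.224·log₂(0.224) = 0.4835
−0.419·log₂(0.419) = 0.5258
−0.127·log₂(0.127) = 0.3781
−0.163·log₂(0.163) = 0.4266
Sum ≈ 2.0753 → 2.075 bits.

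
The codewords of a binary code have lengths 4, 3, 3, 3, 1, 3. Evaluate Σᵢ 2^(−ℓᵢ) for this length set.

With common denominator 2^4 = 16: Σ 2^(−ℓᵢ) = 1/16 + 2/16 + 2/16 + 2/16 + 8/16 + 2/16 = 17/16 = 1.0625.

1.0625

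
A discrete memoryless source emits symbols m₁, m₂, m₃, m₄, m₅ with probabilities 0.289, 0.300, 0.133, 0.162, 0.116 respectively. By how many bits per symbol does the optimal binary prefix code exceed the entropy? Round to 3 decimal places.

Entropy H = −Σ p log₂ p ≈ 2.2117 bits.
Huffman merges: 29/250+133/1000→249/1000; 81/500+249/1000→411/1000; 289/1000+3/10→589/1000; 411/1000+589/1000→1. L = 2249/1000 ≈ 2.2490.
L − H = 2.2490 − 2.2117 = 0.037 bits.

0.037 bits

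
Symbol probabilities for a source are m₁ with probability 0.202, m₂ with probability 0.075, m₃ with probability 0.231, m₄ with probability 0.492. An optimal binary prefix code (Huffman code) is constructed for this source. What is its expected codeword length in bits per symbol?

1.785 bits/symbol

Repeatedly combine the two least-probable nodes; the expected code length is the sum of the merged weights.
merge 3/40 + 101/500 → 277/1000
merge 231/1000 + 277/1000 → 127/250
merge 123/250 + 127/250 → 1
L = 277/1000 + 127/250 + 1 = 357/200 = 1.785 bits/symbol.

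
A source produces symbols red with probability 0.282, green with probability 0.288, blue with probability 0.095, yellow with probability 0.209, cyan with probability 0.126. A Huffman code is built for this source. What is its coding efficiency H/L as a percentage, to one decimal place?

Entropy H = −Σ p log₂ p ≈ 2.2034 bits.
Huffman merges: 19/200+63/500→221/1000; 209/1000+221/1000→43/100; 141/500+36/125→57/100; 43/100+57/100→1. L = 2221/1000 ≈ 2.2210.
Efficiency = H/L = 2.2034/2.2210 = 99.2%.

99.2%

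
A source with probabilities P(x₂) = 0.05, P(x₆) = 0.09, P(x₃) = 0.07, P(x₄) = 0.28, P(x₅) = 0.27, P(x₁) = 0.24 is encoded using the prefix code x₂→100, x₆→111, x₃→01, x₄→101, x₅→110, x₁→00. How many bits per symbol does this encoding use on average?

L̄ = Σ pᵢ·ℓᵢ = 0.05·3 + 0.09·3 + 0.07·2 + 0.28·3 + 0.27·3 + 0.24·2 = 2.69 bits/symbol.

2.69 bits/symbol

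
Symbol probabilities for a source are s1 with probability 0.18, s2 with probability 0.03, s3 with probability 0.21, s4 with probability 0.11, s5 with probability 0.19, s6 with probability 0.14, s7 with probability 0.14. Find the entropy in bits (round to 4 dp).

2.6696 bits

H = −Σ pᵢ log₂ pᵢ.
−0.18·log₂(0.18) = 0.4453
−0.03·log₂(0.03) = 0.1518
−0.21·log₂(0.21) = 0.4728
−0.11·log₂(0.11) = 0.3503
−0.19·log₂(0.19) = 0.4552
−0.14·log₂(0.14) = 0.3971
−0.14·log₂(0.14) = 0.3971
Sum ≈ 2.6696 → 2.6696 bits.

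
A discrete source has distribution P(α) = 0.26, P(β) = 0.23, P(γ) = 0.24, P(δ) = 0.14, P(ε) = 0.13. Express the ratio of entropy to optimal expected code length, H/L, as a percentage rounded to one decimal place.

Entropy H = −Σ p log₂ p ≈ 2.2668 bits.
Huffman merges: 13/100+7/50→27/100; 23/100+6/25→47/100; 13/50+27/100→53/100; 47/100+53/100→1. L = 227/100 ≈ 2.2700.
Efficiency = H/L = 2.2668/2.2700 = 99.9%.

99.9%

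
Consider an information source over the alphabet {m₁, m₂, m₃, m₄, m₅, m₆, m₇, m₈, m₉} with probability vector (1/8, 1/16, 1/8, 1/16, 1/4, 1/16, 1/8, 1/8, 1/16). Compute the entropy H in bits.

3 bits

Each probability is a power of 1/2, so log₂(1/p) is an integer.
H = Σ p·log₂(1/p) = 1/8·3 + 1/16·4 + 1/8·3 + 1/16·4 + 1/4·2 + 1/16·4 + 1/8·3 + 1/8·3 + 1/16·4 = 3 bits.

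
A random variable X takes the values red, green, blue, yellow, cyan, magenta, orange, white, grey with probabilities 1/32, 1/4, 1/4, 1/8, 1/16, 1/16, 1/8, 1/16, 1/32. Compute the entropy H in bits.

Each probability is a power of 1/2, so log₂(1/p) is an integer.
H = Σ p·log₂(1/p) = 1/32·5 + 1/4·2 + 1/4·2 + 1/8·3 + 1/16·4 + 1/16·4 + 1/8·3 + 1/16·4 + 1/32·5 = 2.8125 bits.

2.8125 bits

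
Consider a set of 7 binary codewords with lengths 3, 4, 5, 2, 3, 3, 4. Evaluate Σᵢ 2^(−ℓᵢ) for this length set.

With common denominator 2^5 = 32: Σ 2^(−ℓᵢ) = 4/32 + 2/32 + 1/32 + 8/32 + 4/32 + 4/32 + 2/32 = 25/32 = 0.78125.

0.78125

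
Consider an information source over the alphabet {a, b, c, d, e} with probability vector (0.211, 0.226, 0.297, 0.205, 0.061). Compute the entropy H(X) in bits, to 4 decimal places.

2.1936 bits

H = −Σ pᵢ log₂ pᵢ.
−0.211·log₂(0.211) = 0.4736
−0.226·log₂(0.226) = 0.4849
−0.297·log₂(0.297) = 0.5202
−0.205·log₂(0.205) = 0.4687
−0.061·log₂(0.061) = 0.2461
Sum ≈ 2.1936 → 2.1936 bits.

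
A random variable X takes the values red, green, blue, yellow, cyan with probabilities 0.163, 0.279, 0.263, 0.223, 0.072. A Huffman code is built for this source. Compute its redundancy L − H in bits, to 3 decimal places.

Entropy H = −Σ p log₂ p ≈ 2.2032 bits.
Huffman merges: 9/125+163/1000→47/200; 223/1000+47/200→229/500; 263/1000+279/1000→271/500; 229/500+271/500→1. L = 447/200 ≈ 2.2350.
L − H = 2.2350 − 2.2032 = 0.032 bits.

0.032 bits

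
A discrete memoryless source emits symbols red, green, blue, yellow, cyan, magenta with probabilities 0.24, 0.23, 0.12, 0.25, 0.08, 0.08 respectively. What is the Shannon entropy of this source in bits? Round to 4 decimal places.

2.4319 bits

H = −Σ pᵢ log₂ pᵢ.
−0.24·log₂(0.24) = 0.4941
−0.23·log₂(0.23) = 0.4877
−0.12·log₂(0.12) = 0.3671
−0.25·log₂(0.25) = 0.5000
−0.08·log₂(0.08) = 0.2915
−0.08·log₂(0.08) = 0.2915
Sum ≈ 2.4319 → 2.4319 bits.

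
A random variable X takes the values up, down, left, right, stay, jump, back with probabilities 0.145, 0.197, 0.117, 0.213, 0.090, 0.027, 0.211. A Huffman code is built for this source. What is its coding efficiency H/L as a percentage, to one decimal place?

97.7%

Entropy H = −Σ p log₂ p ≈ 2.6300 bits.
Huffman merges: 27/1000+9/100→117/1000; 117/1000+117/1000→117/500; 29/200+197/1000→171/500; 211/1000+213/1000→53/125; 117/500+171/500→72/125; 53/125+72/125→1. L = 2693/1000 ≈ 2.6930.
Efficiency = H/L = 2.6300/2.6930 = 97.7%.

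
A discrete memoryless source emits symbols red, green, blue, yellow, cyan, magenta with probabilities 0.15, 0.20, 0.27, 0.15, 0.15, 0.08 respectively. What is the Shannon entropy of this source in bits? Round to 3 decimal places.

H = −Σ pᵢ log₂ pᵢ.
−0.15·log₂(0.15) = 0.4105
−0.20·log₂(0.20) = 0.4644
−0.27·log₂(0.27) = 0.5100
−0.15·log₂(0.15) = 0.4105
−0.15·log₂(0.15) = 0.4105
−0.08·log₂(0.08) = 0.2915
Sum ≈ 2.4976 → 2.498 bits.

2.498 bits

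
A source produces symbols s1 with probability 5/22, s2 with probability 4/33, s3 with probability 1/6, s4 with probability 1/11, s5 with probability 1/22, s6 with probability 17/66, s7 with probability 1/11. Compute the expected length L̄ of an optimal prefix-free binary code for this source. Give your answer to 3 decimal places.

Repeatedly combine the two least-probable nodes; the expected code length is the sum of the merged weights.
merge 1/22 + 1/11 → 3/22
merge 1/11 + 4/33 → 7/33
merge 3/22 + 1/6 → 10/33
merge 7/33 + 5/22 → 29/66
merge 17/66 + 10/33 → 37/66
merge 29/66 + 37/66 → 1
L = 3/22 + 7/33 + 10/33 + 29/66 + 37/66 + 1 = 175/66 ≈ 2.652 bits/symbol.

2.652 bits/symbol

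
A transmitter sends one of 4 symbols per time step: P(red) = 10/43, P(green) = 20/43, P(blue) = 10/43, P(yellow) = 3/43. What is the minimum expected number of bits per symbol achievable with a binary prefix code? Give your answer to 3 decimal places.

1.837 bits/symbol

Repeatedly combine the two least-probable nodes; the expected code length is the sum of the merged weights.
merge 3/43 + 10/43 → 13/43
merge 10/43 + 13/43 → 23/43
merge 20/43 + 23/43 → 1
L = 13/43 + 23/43 + 1 = 79/43 ≈ 1.837 bits/symbol.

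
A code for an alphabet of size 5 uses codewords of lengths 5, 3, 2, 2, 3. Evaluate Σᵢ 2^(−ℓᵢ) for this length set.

With common denominator 2^5 = 32: Σ 2^(−ℓᵢ) = 1/32 + 4/32 + 8/32 + 8/32 + 4/32 = 25/32 = 0.78125.

0.78125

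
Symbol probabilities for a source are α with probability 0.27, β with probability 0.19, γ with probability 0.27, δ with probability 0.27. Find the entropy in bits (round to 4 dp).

H = −Σ pᵢ log₂ pᵢ.
−0.27·log₂(0.27) = 0.5100
−0.19·log₂(0.19) = 0.4552
−0.27·log₂(0.27) = 0.5100
−0.27·log₂(0.27) = 0.5100
Sum ≈ 1.9853 → 1.9853 bits.

1.9853 bits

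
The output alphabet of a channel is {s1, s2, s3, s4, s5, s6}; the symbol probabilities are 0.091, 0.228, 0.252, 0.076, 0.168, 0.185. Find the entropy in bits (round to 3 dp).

2.467 bits

H = −Σ pᵢ log₂ pᵢ.
−0.091·log₂(0.091) = 0.3147
−0.228·log₂(0.228) = 0.4863
−0.252·log₂(0.252) = 0.5011
−0.076·log₂(0.076) = 0.2826
−0.168·log₂(0.168) = 0.4323
−0.185·log₂(0.185) = 0.4504
Sum ≈ 2.4673 → 2.467 bits.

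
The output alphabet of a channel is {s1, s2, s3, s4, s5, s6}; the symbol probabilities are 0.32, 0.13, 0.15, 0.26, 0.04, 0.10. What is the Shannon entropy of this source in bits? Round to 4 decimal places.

2.3425 bits

H = −Σ pᵢ log₂ pᵢ.
−0.32·log₂(0.32) = 0.5260
−0.13·log₂(0.13) = 0.3826
−0.15·log₂(0.15) = 0.4105
−0.26·log₂(0.26) = 0.5053
−0.04·log₂(0.04) = 0.1858
−0.10·log₂(0.10) = 0.3322
Sum ≈ 2.3425 → 2.3425 bits.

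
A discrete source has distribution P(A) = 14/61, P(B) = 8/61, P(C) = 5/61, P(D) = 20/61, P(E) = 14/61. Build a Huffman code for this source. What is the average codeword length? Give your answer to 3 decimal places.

2.213 bits/symbol

Repeatedly combine the two least-probable nodes; the expected code length is the sum of the merged weights.
merge 5/61 + 8/61 → 13/61
merge 13/61 + 14/61 → 27/61
merge 14/61 + 20/61 → 34/61
merge 27/61 + 34/61 → 1
L = 13/61 + 27/61 + 34/61 + 1 = 135/61 ≈ 2.213 bits/symbol.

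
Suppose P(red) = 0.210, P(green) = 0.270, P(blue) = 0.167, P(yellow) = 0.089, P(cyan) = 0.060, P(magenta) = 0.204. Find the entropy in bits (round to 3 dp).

H = −Σ pᵢ log₂ pᵢ.
−0.210·log₂(0.210) = 0.4728
−0.270·log₂(0.270) = 0.5100
−0.167·log₂(0.167) = 0.4312
−0.089·log₂(0.089) = 0.3106
−0.060·log₂(0.060) = 0.2435
−0.204·log₂(0.204) = 0.4678
Sum ≈ 2.4360 → 2.436 bits.

2.436 bits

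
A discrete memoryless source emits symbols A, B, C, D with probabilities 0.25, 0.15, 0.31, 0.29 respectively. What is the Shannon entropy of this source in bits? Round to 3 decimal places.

1.952 bits

H = −Σ pᵢ log₂ pᵢ.
−0.25·log₂(0.25) = 0.5000
−0.15·log₂(0.15) = 0.4105
−0.31·log₂(0.31) = 0.5238
−0.29·log₂(0.29) = 0.5179
Sum ≈ 1.9522 → 1.952 bits.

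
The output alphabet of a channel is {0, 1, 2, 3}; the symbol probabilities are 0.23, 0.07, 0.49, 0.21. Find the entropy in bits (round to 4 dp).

H = −Σ pᵢ log₂ pᵢ.
−0.23·log₂(0.23) = 0.4877
−0.07·log₂(0.07) = 0.2686
−0.49·log₂(0.49) = 0.5043
−0.21·log₂(0.21) = 0.4728
Sum ≈ 1.7333 → 1.7333 bits.

1.7333 bits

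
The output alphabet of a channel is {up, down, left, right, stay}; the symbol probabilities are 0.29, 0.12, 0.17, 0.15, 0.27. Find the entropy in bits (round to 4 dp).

H = −Σ pᵢ log₂ pᵢ.
−0.29·log₂(0.29) = 0.5179
−0.12·log₂(0.12) = 0.3671
−0.17·log₂(0.17) = 0.4346
−0.15·log₂(0.15) = 0.4105
−0.27·log₂(0.27) = 0.5100
Sum ≈ 2.2401 → 2.2401 bits.

2.2401 bits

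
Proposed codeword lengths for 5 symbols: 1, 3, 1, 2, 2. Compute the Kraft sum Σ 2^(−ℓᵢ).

1.625

With common denominator 2^3 = 8: Σ 2^(−ℓᵢ) = 4/8 + 1/8 + 4/8 + 2/8 + 2/8 = 13/8 = 1.625.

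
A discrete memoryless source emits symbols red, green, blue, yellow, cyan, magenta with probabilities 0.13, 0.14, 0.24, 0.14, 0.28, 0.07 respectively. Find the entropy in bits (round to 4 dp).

2.4538 bits

H = −Σ pᵢ log₂ pᵢ.
−0.13·log₂(0.13) = 0.3826
−0.14·log₂(0.14) = 0.3971
−0.24·log₂(0.24) = 0.4941
−0.14·log₂(0.14) = 0.3971
−0.28·log₂(0.28) = 0.5142
−0.07·log₂(0.07) = 0.2686
Sum ≈ 2.4538 → 2.4538 bits.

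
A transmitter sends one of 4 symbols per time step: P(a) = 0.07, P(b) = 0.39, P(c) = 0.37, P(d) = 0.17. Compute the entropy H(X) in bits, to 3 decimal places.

H = −Σ pᵢ log₂ pᵢ.
−0.07·log₂(0.07) = 0.2686
−0.39·log₂(0.39) = 0.5298
−0.37·log₂(0.37) = 0.5307
−0.17·log₂(0.17) = 0.4346
Sum ≈ 1.7637 → 1.764 bits.

1.764 bits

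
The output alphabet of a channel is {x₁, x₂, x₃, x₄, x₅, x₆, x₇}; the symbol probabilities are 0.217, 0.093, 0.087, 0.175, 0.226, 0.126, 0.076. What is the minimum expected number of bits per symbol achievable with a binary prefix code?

2.72 bits/symbol

Repeatedly combine the two least-probable nodes; the expected code length is the sum of the merged weights.
merge 19/250 + 87/1000 → 163/1000
merge 93/1000 + 63/500 → 219/1000
merge 163/1000 + 7/40 → 169/500
merge 217/1000 + 219/1000 → 109/250
merge 113/500 + 169/500 → 141/250
merge 109/250 + 141/250 → 1
L = 163/1000 + 219/1000 + 169/500 + 109/250 + 141/250 + 1 = 68/25 = 2.72 bits/symbol.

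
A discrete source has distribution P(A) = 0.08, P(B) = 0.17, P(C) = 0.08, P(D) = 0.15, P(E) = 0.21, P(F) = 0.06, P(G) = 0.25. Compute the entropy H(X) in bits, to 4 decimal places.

2.6445 bits

H = −Σ pᵢ log₂ pᵢ.
−0.08·log₂(0.08) = 0.2915
−0.17·log₂(0.17) = 0.4346
−0.08·log₂(0.08) = 0.2915
−0.15·log₂(0.15) = 0.4105
−0.21·log₂(0.21) = 0.4728
−0.06·log₂(0.06) = 0.2435
−0.25·log₂(0.25) = 0.5000
Sum ≈ 2.6445 → 2.6445 bits.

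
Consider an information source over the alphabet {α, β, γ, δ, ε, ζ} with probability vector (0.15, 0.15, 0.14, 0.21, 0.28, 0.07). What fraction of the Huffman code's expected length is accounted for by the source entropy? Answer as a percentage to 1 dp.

98.6%

Entropy H = −Σ p log₂ p ≈ 2.4738 bits.
Huffman merges: 7/100+7/50→21/100; 3/20+3/20→3/10; 21/100+21/100→21/50; 7/25+3/10→29/50; 21/50+29/50→1. L = 251/100 ≈ 2.5100.
Efficiency = H/L = 2.4738/2.5100 = 98.6%.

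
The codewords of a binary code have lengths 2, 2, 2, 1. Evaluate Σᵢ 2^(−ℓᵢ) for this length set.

With common denominator 2^2 = 4: Σ 2^(−ℓᵢ) = 1/4 + 1/4 + 1/4 + 2/4 = 5/4 = 1.25.

1.25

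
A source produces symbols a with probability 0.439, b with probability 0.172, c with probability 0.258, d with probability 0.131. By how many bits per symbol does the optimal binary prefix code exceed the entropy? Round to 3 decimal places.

0.017 bits

Entropy H = −Σ p log₂ p ≈ 1.8466 bits.
Huffman merges: 131/1000+43/250→303/1000; 129/500+303/1000→561/1000; 439/1000+561/1000→1. L = 233/125 ≈ 1.8640.
L − H = 1.8640 − 1.8466 = 0.017 bits.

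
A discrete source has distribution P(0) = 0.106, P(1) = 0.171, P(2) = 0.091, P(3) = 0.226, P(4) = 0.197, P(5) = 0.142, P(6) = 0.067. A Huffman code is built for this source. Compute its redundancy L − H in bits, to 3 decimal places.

Entropy H = −Σ p log₂ p ≈ 2.7014 bits.
Huffman merges: 67/1000+91/1000→79/500; 53/500+71/500→31/125; 79/500+171/1000→329/1000; 197/1000+113/500→423/1000; 31/125+329/1000→577/1000; 423/1000+577/1000→1. L = 547/200 ≈ 2.7350.
L − H = 2.7350 − 2.7014 = 0.034 bits.

0.034 bits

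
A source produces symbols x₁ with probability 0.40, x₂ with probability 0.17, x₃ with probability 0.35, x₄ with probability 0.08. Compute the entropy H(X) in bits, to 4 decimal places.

1.7850 bits

H = −Σ pᵢ log₂ pᵢ.
−0.40·log₂(0.40) = 0.5288
−0.17·log₂(0.17) = 0.4346
−0.35·log₂(0.35) = 0.5301
−0.08·log₂(0.08) = 0.2915
Sum ≈ 1.7850 → 1.7850 bits.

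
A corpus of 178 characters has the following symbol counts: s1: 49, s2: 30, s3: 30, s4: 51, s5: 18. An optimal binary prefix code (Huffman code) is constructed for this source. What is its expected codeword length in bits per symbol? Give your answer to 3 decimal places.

2.270 bits/symbol

Probabilities are the counts divided by 178.
Repeatedly combine the two least-probable nodes; the expected code length is the sum of the merged weights.
merge 9/89 + 15/89 → 24/89
merge 15/89 + 24/89 → 39/89
merge 49/178 + 51/178 → 50/89
merge 39/89 + 50/89 → 1
L = 24/89 + 39/89 + 50/89 + 1 = 202/89 ≈ 2.270 bits/symbol.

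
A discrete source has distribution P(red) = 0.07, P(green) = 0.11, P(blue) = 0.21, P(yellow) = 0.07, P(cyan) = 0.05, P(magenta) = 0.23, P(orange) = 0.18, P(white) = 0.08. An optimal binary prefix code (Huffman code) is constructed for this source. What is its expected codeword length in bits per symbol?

Repeatedly combine the two least-probable nodes; the expected code length is the sum of the merged weights.
merge 1/20 + 7/100 → 3/25
merge 7/100 + 2/25 → 3/20
merge 11/100 + 3/25 → 23/100
merge 3/20 + 9/50 → 33/100
merge 21/100 + 23/100 → 11/25
merge 23/100 + 33/100 → 14/25
merge 11/25 + 14/25 → 1
L = 3/25 + 3/20 + 23/100 + 33/100 + 11/25 + 14/25 + 1 = 283/100 = 2.83 bits/symbol.

2.83 bits/symbol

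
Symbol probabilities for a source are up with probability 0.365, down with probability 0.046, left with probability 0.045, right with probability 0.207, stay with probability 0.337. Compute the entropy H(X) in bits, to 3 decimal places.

H = −Σ pᵢ log₂ pᵢ.
−0.365·log₂(0.365) = 0.5307
−0.046·log₂(0.046) = 0.2043
−0.045·log₂(0.045) = 0.2013
−0.207·log₂(0.207) = 0.4704
−0.337·log₂(0.337) = 0.5288
Sum ≈ 1.9356 → 1.936 bits.

1.936 bits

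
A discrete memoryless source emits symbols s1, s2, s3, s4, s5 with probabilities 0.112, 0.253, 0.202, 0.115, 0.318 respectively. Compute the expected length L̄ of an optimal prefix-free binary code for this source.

2.227 bits/symbol

Repeatedly combine the two least-probable nodes; the expected code length is the sum of the merged weights.
merge 14/125 + 23/200 → 227/1000
merge 101/500 + 227/1000 → 429/1000
merge 253/1000 + 159/500 → 571/1000
merge 429/1000 + 571/1000 → 1
L = 227/1000 + 429/1000 + 571/1000 + 1 = 2227/1000 = 2.227 bits/symbol.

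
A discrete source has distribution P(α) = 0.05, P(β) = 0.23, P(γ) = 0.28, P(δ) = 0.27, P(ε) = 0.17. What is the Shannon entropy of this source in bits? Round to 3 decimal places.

2.163 bits

H = −Σ pᵢ log₂ pᵢ.
−0.05·log₂(0.05) = 0.2161
−0.23·log₂(0.23) = 0.4877
−0.28·log₂(0.28) = 0.5142
−0.27·log₂(0.27) = 0.5100
−0.17·log₂(0.17) = 0.4346
Sum ≈ 2.1626 → 2.163 bits.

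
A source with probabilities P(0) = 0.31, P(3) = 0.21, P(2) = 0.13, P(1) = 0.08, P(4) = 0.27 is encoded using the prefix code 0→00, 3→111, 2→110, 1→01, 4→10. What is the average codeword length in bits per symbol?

2.34 bits/symbol

L̄ = Σ pᵢ·ℓᵢ = 0.31·2 + 0.21·3 + 0.13·3 + 0.08·2 + 0.27·2 = 2.34 bits/symbol.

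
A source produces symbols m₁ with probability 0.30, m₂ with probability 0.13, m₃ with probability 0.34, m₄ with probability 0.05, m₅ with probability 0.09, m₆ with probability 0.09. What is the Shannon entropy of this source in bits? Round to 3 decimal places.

H = −Σ pᵢ log₂ pᵢ.
−0.30·log₂(0.30) = 0.5211
−0.13·log₂(0.13) = 0.3826
−0.34·log₂(0.34) = 0.5292
−0.05·log₂(0.05) = 0.2161
−0.09·log₂(0.09) = 0.3127
−0.09·log₂(0.09) = 0.3127
Sum ≈ 2.2743 → 2.274 bits.

2.274 bits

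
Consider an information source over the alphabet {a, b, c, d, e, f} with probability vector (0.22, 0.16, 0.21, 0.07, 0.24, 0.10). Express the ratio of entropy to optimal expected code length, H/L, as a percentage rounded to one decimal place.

Entropy H = −Σ p log₂ p ≈ 2.4713 bits.
Huffman merges: 7/100+1/10→17/100; 4/25+17/100→33/100; 21/100+11/50→43/100; 6/25+33/100→57/100; 43/100+57/100→1. L = 5/2 ≈ 2.5000.
Efficiency = H/L = 2.4713/2.5000 = 98.9%.

98.9%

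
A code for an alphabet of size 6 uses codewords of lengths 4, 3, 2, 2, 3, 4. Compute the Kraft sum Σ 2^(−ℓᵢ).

With common denominator 2^4 = 16: Σ 2^(−ℓᵢ) = 1/16 + 2/16 + 4/16 + 4/16 + 2/16 + 1/16 = 14/16 = 0.875.

0.875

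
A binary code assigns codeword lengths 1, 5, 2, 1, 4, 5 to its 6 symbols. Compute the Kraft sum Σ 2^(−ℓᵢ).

1.375

With common denominator 2^5 = 32: Σ 2^(−ℓᵢ) = 16/32 + 1/32 + 8/32 + 16/32 + 2/32 + 1/32 = 44/32 = 1.375.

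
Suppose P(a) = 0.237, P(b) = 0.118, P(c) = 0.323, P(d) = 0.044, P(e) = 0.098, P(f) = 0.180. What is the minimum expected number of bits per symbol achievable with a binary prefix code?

Repeatedly combine the two least-probable nodes; the expected code length is the sum of the merged weights.
merge 11/250 + 49/500 → 71/500
merge 59/500 + 71/500 → 13/50
merge 9/50 + 237/1000 → 417/1000
merge 13/50 + 323/1000 → 583/1000
merge 417/1000 + 583/1000 → 1
L = 71/500 + 13/50 + 417/1000 + 583/1000 + 1 = 1201/500 = 2.402 bits/symbol.

2.402 bits/symbol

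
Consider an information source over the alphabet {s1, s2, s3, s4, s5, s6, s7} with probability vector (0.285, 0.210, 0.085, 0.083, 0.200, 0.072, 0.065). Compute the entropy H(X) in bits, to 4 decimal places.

H = −Σ pᵢ log₂ pᵢ.
−0.285·log₂(0.285) = 0.5161
−0.210·log₂(0.210) = 0.4728
−0.085·log₂(0.085) = 0.3023
−0.083·log₂(0.083) = 0.2980
−0.200·log₂(0.200) = 0.4644
−0.072·log₂(0.072) = 0.2733
−0.065·log₂(0.065) = 0.2563
Sum ≈ 2.5833 → 2.5833 bits.

2.5833 bits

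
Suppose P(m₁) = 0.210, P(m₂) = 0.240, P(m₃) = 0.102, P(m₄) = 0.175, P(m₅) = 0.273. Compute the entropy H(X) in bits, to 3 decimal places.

2.254 bits

H = −Σ pᵢ log₂ pᵢ.
−0.210·log₂(0.210) = 0.4728
−0.240·log₂(0.240) = 0.4941
−0.102·log₂(0.102) = 0.3359
−0.175·log₂(0.175) = 0.4401
−0.273·log₂(0.273) = 0.5113
Sum ≈ 2.2543 → 2.254 bits.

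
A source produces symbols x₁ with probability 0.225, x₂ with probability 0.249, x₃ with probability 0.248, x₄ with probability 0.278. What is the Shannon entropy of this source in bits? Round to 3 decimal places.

H = −Σ pᵢ log₂ pᵢ.
−0.225·log₂(0.225) = 0.4842
−0.249·log₂(0.249) = 0.4994
−0.248·log₂(0.248) = 0.4989
−0.278·log₂(0.278) = 0.5134
Sum ≈ 1.9959 → 1.996 bits.

1.996 bits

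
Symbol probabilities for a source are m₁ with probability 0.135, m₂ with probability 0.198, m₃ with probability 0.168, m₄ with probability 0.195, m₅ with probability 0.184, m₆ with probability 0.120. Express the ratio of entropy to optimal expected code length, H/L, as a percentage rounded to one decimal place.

Entropy H = −Σ p log₂ p ≈ 2.5613 bits.
Huffman merges: 3/25+27/200→51/200; 21/125+23/125→44/125; 39/200+99/500→393/1000; 51/200+44/125→607/1000; 393/1000+607/1000→1. L = 2607/1000 ≈ 2.6070.
Efficiency = H/L = 2.5613/2.6070 = 98.2%.

98.2%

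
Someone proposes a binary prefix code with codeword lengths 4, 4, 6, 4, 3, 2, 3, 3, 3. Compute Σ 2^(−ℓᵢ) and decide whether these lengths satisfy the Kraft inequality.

0.953125; yes

With common denominator 2^6 = 64: Σ 2^(−ℓᵢ) = 4/64 + 4/64 + 1/64 + 4/64 + 8/64 + 16/64 + 8/64 + 8/64 + 8/64 = 61/64 = 0.953125.
Kraft's inequality requires Σ ≤ 1; here Σ = 0.953125 ≤ 1, so such a prefix code exists.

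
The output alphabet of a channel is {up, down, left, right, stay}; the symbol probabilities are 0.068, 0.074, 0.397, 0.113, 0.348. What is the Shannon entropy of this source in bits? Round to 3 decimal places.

1.956 bits

H = −Σ pᵢ log₂ pᵢ.
−0.068·log₂(0.068) = 0.2637
−0.074·log₂(0.074) = 0.2780
−0.397·log₂(0.397) = 0.5291
−0.113·log₂(0.113) = 0.3555
−0.348·log₂(0.348) = 0.5299
Sum ≈ 1.9562 → 1.956 bits.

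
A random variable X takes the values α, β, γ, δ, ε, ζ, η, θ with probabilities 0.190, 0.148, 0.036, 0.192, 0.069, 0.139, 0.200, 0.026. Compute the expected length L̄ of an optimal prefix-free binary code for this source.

Repeatedly combine the two least-probable nodes; the expected code length is the sum of the merged weights.
merge 13/500 + 9/250 → 31/500
merge 31/500 + 69/1000 → 131/1000
merge 131/1000 + 139/1000 → 27/100
merge 37/250 + 19/100 → 169/500
merge 24/125 + 1/5 → 49/125
merge 27/100 + 169/500 → 76/125
merge 49/125 + 76/125 → 1
L = 31/500 + 131/1000 + 27/100 + 169/500 + 49/125 + 76/125 + 1 = 2801/1000 = 2.801 bits/symbol.

2.801 bits/symbol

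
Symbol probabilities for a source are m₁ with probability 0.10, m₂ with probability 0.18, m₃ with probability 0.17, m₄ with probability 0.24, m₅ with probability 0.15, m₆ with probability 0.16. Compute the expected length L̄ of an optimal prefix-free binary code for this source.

Repeatedly combine the two least-probable nodes; the expected code length is the sum of the merged weights.
merge 1/10 + 3/20 → 1/4
merge 4/25 + 17/100 → 33/100
merge 9/50 + 6/25 → 21/50
merge 1/4 + 33/100 → 29/50
merge 21/50 + 29/50 → 1
L = 1/4 + 33/100 + 21/50 + 29/50 + 1 = 129/50 = 2.58 bits/symbol.

2.58 bits/symbol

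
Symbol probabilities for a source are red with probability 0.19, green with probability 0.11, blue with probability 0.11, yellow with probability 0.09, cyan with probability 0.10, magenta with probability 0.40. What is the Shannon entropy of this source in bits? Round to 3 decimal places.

2.329 bits

H = −Σ pᵢ log₂ pᵢ.
−0.19·log₂(0.19) = 0.4552
−0.11·log₂(0.11) = 0.3503
−0.11·log₂(0.11) = 0.3503
−0.09·log₂(0.09) = 0.3127
−0.10·log₂(0.10) = 0.3322
−0.40·log₂(0.40) = 0.5288
Sum ≈ 2.3294 → 2.329 bits.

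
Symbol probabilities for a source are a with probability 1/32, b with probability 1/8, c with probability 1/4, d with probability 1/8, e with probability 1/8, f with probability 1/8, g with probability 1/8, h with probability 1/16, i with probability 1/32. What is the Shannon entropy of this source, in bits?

2.9375 bits

Each probability is a power of 1/2, so log₂(1/p) is an integer.
H = Σ p·log₂(1/p) = 1/32·5 + 1/8·3 + 1/4·2 + 1/8·3 + 1/8·3 + 1/8·3 + 1/8·3 + 1/16·4 + 1/32·5 = 2.9375 bits.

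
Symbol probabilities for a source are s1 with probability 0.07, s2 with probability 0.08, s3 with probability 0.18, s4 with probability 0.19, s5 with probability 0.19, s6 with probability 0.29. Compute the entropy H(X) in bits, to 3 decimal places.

H = −Σ pᵢ log₂ pᵢ.
−0.07·log₂(0.07) = 0.2686
−0.08·log₂(0.08) = 0.2915
−0.18·log₂(0.18) = 0.4453
−0.19·log₂(0.19) = 0.4552
−0.19·log₂(0.19) = 0.4552
−0.29·log₂(0.29) = 0.5179
Sum ≈ 2.4337 → 2.434 bits.

2.434 bits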